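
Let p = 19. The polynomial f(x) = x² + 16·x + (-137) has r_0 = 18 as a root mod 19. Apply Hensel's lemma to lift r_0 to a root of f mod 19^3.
r_2 = 3001 (mod 6859)

Hensel: r_{i+1} = r_i − f(r_i)·(f′(r_i))^{-1} mod 19^{i+2}, f′(x) = 2x + 16. Iterate:
  r_0 = 18 (mod 19)
  r_1 = 113 (mod 361)
  r_2 = 3001 (mod 6859)
Final: r = 3001 satisfies f(r) ≡ 0 mod 19^3.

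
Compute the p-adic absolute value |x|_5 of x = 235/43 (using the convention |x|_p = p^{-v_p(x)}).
|235/43|_5 = 1/5

Step 1 — compute v_5(x) by factoring powers of 5 out of the numerator and denominator: v_5(235/43) = 1. Step 2 — apply |x|_p = p^{-v_p(x)} = 5^{-1} = 1/5.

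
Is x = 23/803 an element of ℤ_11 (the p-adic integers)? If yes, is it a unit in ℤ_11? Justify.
x ∉ ℤ_11 (v_11(x) = -1 < 0)

ℤ_11 = {x ∈ ℚ_11 : v_11(x) ≥ 0} and ℤ_11^× = {x ∈ ℤ_11 : v_11(x) = 0}. Here v_11(23/803) = v_11(num) − v_11(den) = -1; compare against these criteria.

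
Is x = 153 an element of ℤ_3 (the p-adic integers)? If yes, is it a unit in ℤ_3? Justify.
x ∈ ℤ_3 but not a unit; v_3(x) = 2 > 0

ℤ_3 = {x ∈ ℚ_3 : v_3(x) ≥ 0} and ℤ_3^× = {x ∈ ℤ_3 : v_3(x) = 0}. Here v_3(153) = v_3(num) − v_3(den) = 2; compare against these criteria.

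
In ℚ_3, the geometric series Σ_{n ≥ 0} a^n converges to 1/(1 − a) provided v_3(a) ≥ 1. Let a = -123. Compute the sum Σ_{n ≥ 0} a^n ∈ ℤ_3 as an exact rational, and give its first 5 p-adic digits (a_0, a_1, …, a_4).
Σ a^n = 1/(1 − a) = 1/124;  first 5 digits = (1, 1, 2, 1, 0)

v_3(a) = 1 ≥ 1, so the series converges in ℤ_3 to 1/(1 − a) = 1/(1 − (-123)) = 1/124. Expand this rational in ℤ_3: compute digits iteratively via d_i = x_i mod 3, x_{i+1} = (x_i − d_i)/3. The first 5 digits are (1, 1, 2, 1, 0).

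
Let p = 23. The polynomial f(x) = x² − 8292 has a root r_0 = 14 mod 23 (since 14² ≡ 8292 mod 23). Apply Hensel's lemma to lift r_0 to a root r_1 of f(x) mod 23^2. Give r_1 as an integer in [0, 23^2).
r_1 = 152 (mod 529)

Hensel's recurrence: r_{i+1} = r_i − f(r_i)·(f′(r_i))^{-1} mod 23^{i+2}, with f′(x) = 2x. Iterate:
  r_0 = 14 (mod 23)
  r_1 = 152 (mod 529)
Final: r_1 = 152, and one checks f(r_1) ≡ 0 mod 23^2.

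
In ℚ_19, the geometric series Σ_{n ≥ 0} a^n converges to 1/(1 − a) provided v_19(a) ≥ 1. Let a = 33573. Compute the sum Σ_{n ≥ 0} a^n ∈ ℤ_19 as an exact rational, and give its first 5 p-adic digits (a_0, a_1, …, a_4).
Σ a^n = 1/(1 − a) = -1/33572;  first 5 digits = (1, 0, 17, 4, 4)

v_19(a) = 2 ≥ 1, so the series converges in ℤ_19 to 1/(1 − a) = 1/(1 − 33573) = -1/33572. Expand this rational in ℤ_19: compute digits iteratively via d_i = x_i mod 19, x_{i+1} = (x_i − d_i)/19. The first 5 digits are (1, 0, 17, 4, 4).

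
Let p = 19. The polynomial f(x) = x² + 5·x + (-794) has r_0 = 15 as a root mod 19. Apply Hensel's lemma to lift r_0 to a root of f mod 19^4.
r_3 = 69042 (mod 130321)

Hensel: r_{i+1} = r_i − f(r_i)·(f′(r_i))^{-1} mod 19^{i+2}, f′(x) = 2x + 5. Iterate:
  r_0 = 15 (mod 19)
  r_1 = 91 (mod 361)
  r_2 = 452 (mod 6859)
  r_3 = 69042 (mod 130321)
Final: r = 69042 satisfies f(r) ≡ 0 mod 19^4.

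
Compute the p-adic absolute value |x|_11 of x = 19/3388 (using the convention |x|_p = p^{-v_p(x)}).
|19/3388|_11 = 121

Step 1 — compute v_11(x) by factoring powers of 11 out of the numerator and denominator: v_11(19/3388) = -2. Step 2 — apply |x|_p = p^{-v_p(x)} = 11^{2} = 121.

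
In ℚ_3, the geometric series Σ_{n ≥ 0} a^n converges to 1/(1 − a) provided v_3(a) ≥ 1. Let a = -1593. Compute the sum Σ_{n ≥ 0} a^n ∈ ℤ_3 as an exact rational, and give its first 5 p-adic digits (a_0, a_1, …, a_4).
Σ a^n = 1/(1 − a) = 1/1594;  first 5 digits = (1, 0, 0, 1, 1)

v_3(a) = 3 ≥ 1, so the series converges in ℤ_3 to 1/(1 − a) = 1/(1 − (-1593)) = 1/1594. Expand this rational in ℤ_3: compute digits iteratively via d_i = x_i mod 3, x_{i+1} = (x_i − d_i)/3. The first 5 digits are (1, 0, 0, 1, 1).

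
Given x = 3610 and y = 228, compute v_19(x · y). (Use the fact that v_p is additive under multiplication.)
v_19(823080) = 3

v_p(x) = 2 (factor: 3610 = 19^2 · 10); v_p(y) = 1 (factor: 228 = 19^1 · 12). Additivity: v_p(xy) = v_p(x) + v_p(y) = 2 + 1 = 3. (Direct check: xy = 823080 = 19^3 · (120).)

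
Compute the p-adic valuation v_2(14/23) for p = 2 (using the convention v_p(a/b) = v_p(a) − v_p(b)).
v_2(14/23) = 1

Factor powers of 2 from the numerator and denominator of the reduced fraction: 14 = 2^1 · 7 and 23 = 2^0 · 23. Apply v_p(a/b) = v_p(a) − v_p(b): v_2(14/23) = 1 − 0 = 1.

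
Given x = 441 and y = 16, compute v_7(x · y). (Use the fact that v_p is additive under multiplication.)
v_7(7056) = 2

v_p(x) = 2 (factor: 441 = 7^2 · 9); v_p(y) = 0 (factor: 16 = 7^0 · 16). Additivity: v_p(xy) = v_p(x) + v_p(y) = 2 + 0 = 2. (Direct check: xy = 7056 = 7^2 · (144).)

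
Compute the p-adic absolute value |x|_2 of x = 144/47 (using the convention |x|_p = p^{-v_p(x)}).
|144/47|_2 = 1/16

Step 1 — compute v_2(x) by factoring powers of 2 out of the numerator and denominator: v_2(144/47) = 4. Step 2 — apply |x|_p = p^{-v_p(x)} = 2^{-4} = 1/16.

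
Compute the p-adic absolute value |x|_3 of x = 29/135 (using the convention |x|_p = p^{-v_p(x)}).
|29/135|_3 = 27

Step 1 — compute v_3(x) by factoring powers of 3 out of the numerator and denominator: v_3(29/135) = -3. Step 2 — apply |x|_p = p^{-v_p(x)} = 3^{3} = 27.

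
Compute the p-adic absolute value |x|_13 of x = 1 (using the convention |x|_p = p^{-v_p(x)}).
|1|_13 = 1

Step 1 — compute v_13(x) by factoring powers of 13 out of the numerator and denominator: v_13(1) = 0. Step 2 — apply |x|_p = p^{-v_p(x)} = 13^{0} = 1.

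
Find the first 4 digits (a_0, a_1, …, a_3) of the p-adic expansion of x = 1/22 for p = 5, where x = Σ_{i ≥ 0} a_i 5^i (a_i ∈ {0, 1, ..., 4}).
(a_0, …, a_3) = (3, 1, 4, 3)

v_5(1/22) = 0 (numerator and denominator both coprime to 5), so x ∈ ℤ_5^×. Compute digits iteratively via a_i = x_i mod 5, x_{i+1} = (x_i − a_i)/5, with x_0 = x:
  x_0 = 1/22;  a_0 = 3;  x_1 = (x_0 − 3)/5 = -13/22
  x_1 = -13/22;  a_1 = 1;  x_2 = (x_1 − 1)/5 = -7/22
  x_2 = -7/22;  a_2 = 4;  x_3 = (x_2 − 4)/5 = -19/22
  x_3 = -19/22;  a_3 = 3;  x_4 = (x_3 − 3)/5 = -17/22
Digits: (3, 1, 4, 3).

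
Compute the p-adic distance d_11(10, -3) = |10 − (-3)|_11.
d_11(10, -3) = 1

Step 1 — x − y = 10 − (-3) = 13. Step 2 — v_11(13) = 0 (factor: 13 = (11^0 · 13); the sign does not affect v_p). Step 3 — |x − y|_11 = 11^{0} = 1.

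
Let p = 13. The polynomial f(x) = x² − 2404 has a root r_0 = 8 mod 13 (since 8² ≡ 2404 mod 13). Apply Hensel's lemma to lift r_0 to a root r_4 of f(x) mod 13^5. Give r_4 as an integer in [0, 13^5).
r_4 = 207644 (mod 371293)

Hensel's recurrence: r_{i+1} = r_i − f(r_i)·(f′(r_i))^{-1} mod 13^{i+2}, with f′(x) = 2x. Iterate:
  r_0 = 8 (mod 13)
  r_1 = 112 (mod 169)
  r_2 = 1126 (mod 2197)
  r_3 = 7717 (mod 28561)
  r_4 = 207644 (mod 371293)
Final: r_4 = 207644, and one checks f(r_4) ≡ 0 mod 13^5.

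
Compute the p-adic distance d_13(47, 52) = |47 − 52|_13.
d_13(47, 52) = 1

Step 1 — x − y = 47 − 52 = -5. Step 2 — v_13(-5) = 0 (factor: -5 = −(13^0 · 5); the sign does not affect v_p). Step 3 — |x − y|_13 = 13^{0} = 1.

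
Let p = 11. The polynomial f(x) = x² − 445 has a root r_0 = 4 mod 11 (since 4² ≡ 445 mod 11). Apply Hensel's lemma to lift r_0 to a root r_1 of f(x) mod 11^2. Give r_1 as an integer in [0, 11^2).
r_1 = 103 (mod 121)

Hensel's recurrence: r_{i+1} = r_i − f(r_i)·(f′(r_i))^{-1} mod 11^{i+2}, with f′(x) = 2x. Iterate:
  r_0 = 4 (mod 11)
  r_1 = 103 (mod 121)
Final: r_1 = 103, and one checks f(r_1) ≡ 0 mod 11^2.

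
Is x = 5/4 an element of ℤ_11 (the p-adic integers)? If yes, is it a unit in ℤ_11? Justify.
x ∈ ℤ_11^× (unit); v_11(x) = 0

ℤ_11 = {x ∈ ℚ_11 : v_11(x) ≥ 0} and ℤ_11^× = {x ∈ ℤ_11 : v_11(x) = 0}. Here v_11(5/4) = v_11(num) − v_11(den) = 0; compare against these criteria.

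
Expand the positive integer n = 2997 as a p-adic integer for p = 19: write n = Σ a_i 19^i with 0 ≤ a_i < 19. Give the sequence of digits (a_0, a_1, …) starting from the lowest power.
(a_0, a_1, …) = (14, 5, 8)

Repeated division by 19 gives the digits low-to-high: 2997 = 14 + 5·19^1 + 8·19^2. Digit sequence: (14, 5, 8).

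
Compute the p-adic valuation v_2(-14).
v_2(-14) = 1

v_2(n) is the largest exponent k such that 2^k divides n. Factor out: -14 = -2^1 · 7. (Sign doesn't affect v_p.) So v_2(-14) = 1.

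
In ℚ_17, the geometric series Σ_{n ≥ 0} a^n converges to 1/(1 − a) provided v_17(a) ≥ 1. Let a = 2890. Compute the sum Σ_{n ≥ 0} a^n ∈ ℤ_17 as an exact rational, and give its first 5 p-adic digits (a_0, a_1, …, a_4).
Σ a^n = 1/(1 − a) = -1/2889;  first 5 digits = (1, 0, 10, 0, 15)

v_17(a) = 2 ≥ 1, so the series converges in ℤ_17 to 1/(1 − a) = 1/(1 − 2890) = -1/2889. Expand this rational in ℤ_17: compute digits iteratively via d_i = x_i mod 17, x_{i+1} = (x_i − d_i)/17. The first 5 digits are (1, 0, 10, 0, 15).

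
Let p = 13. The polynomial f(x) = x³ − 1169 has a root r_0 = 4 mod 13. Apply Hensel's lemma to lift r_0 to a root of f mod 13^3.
r_2 = 1122 (mod 2197)

Hensel: r_{i+1} = r_i − f(r_i)/f′(r_i) mod 13^{i+2}, where f′(x) = 3x². Iterate:
  r_0 = 4 (mod 13)
  r_1 = 108 (mod 169)
  r_2 = 1122 (mod 2197)
Final: r = 1122 with f(r) ≡ 0 mod 13^3.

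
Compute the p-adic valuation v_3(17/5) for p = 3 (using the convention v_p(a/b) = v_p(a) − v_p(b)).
v_3(17/5) = 0

Factor powers of 3 from the numerator and denominator of the reduced fraction: 17 = 3^0 · 17 and 5 = 3^0 · 5. Apply v_p(a/b) = v_p(a) − v_p(b): v_3(17/5) = 0 − 0 = 0.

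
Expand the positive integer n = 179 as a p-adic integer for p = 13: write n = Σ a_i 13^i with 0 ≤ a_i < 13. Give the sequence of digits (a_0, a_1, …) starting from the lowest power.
(a_0, a_1, …) = (10, 0, 1)

Repeated division by 13 gives the digits low-to-high: 179 = 10 + 1·13^2. Digit sequence: (10, 0, 1).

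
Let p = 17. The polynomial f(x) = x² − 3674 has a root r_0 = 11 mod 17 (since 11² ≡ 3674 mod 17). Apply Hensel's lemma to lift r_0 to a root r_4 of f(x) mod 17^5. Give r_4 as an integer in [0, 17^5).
r_4 = 44823 (mod 1419857)

Hensel's recurrence: r_{i+1} = r_i − f(r_i)·(f′(r_i))^{-1} mod 17^{i+2}, with f′(x) = 2x. Iterate:
  r_0 = 11 (mod 17)
  r_1 = 28 (mod 289)
  r_2 = 606 (mod 4913)
  r_3 = 44823 (mod 83521)
  r_4 = 44823 (mod 1419857)
Final: r_4 = 44823, and one checks f(r_4) ≡ 0 mod 17^5.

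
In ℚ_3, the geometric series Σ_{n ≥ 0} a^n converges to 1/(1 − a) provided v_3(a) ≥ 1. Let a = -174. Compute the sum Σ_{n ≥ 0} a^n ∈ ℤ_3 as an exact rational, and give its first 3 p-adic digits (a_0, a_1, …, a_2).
Σ a^n = 1/(1 − a) = 1/175;  first 3 digits = (1, 2, 2)

v_3(a) = 1 ≥ 1, so the series converges in ℤ_3 to 1/(1 − a) = 1/(1 − (-174)) = 1/175. Expand this rational in ℤ_3: compute digits iteratively via d_i = x_i mod 3, x_{i+1} = (x_i − d_i)/3. The first 3 digits are (1, 2, 2).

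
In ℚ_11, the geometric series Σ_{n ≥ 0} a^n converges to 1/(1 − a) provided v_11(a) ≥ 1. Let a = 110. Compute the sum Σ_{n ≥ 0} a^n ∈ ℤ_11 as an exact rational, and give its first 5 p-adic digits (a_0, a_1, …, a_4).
Σ a^n = 1/(1 − a) = -1/109;  first 5 digits = (1, 10, 1, 8, 4)

v_11(a) = 1 ≥ 1, so the series converges in ℤ_11 to 1/(1 − a) = 1/(1 − 110) = -1/109. Expand this rational in ℤ_11: compute digits iteratively via d_i = x_i mod 11, x_{i+1} = (x_i − d_i)/11. The first 5 digits are (1, 10, 1, 8, 4).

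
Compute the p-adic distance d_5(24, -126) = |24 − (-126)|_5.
d_5(24, -126) = 1/25

Step 1 — x − y = 24 − (-126) = 150. Step 2 — v_5(150) = 2 (factor: 150 = (5^2 · 6); the sign does not affect v_p). Step 3 — |x − y|_5 = 5^{-2} = 1/25.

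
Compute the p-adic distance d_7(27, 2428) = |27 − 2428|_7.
d_7(27, 2428) = 1/2401

Step 1 — x − y = 27 − 2428 = -2401. Step 2 — v_7(-2401) = 4 (factor: -2401 = −(7^4 · 1); the sign does not affect v_p). Step 3 — |x − y|_7 = 7^{-4} = 1/2401.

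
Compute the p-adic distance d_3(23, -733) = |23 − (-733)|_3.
d_3(23, -733) = 1/27

Step 1 — x − y = 23 − (-733) = 756. Step 2 — v_3(756) = 3 (factor: 756 = (3^3 · 28); the sign does not affect v_p). Step 3 — |x − y|_3 = 3^{-3} = 1/27.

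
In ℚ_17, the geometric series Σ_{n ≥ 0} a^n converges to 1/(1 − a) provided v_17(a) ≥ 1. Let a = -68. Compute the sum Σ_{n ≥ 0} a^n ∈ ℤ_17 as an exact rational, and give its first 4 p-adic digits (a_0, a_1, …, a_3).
Σ a^n = 1/(1 − a) = 1/69;  first 4 digits = (1, 13, 15, 4)

v_17(a) = 1 ≥ 1, so the series converges in ℤ_17 to 1/(1 − a) = 1/(1 − (-68)) = 1/69. Expand this rational in ℤ_17: compute digits iteratively via d_i = x_i mod 17, x_{i+1} = (x_i − d_i)/17. The first 4 digits are (1, 13, 15, 4).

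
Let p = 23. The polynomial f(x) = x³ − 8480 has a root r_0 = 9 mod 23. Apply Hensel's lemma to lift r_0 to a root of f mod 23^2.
r_1 = 239 (mod 529)

Hensel: r_{i+1} = r_i − f(r_i)/f′(r_i) mod 23^{i+2}, where f′(x) = 3x². Iterate:
  r_0 = 9 (mod 23)
  r_1 = 239 (mod 529)
Final: r = 239 with f(r) ≡ 0 mod 23^2.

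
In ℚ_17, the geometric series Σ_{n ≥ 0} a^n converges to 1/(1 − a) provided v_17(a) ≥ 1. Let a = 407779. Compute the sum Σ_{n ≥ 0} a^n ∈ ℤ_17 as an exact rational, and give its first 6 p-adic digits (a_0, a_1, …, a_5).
Σ a^n = 1/(1 − a) = -1/407778;  first 6 digits = (1, 0, 0, 15, 4, 0)

v_17(a) = 3 ≥ 1, so the series converges in ℤ_17 to 1/(1 − a) = 1/(1 − 407779) = -1/407778. Expand this rational in ℤ_17: compute digits iteratively via d_i = x_i mod 17, x_{i+1} = (x_i − d_i)/17. The first 6 digits are (1, 0, 0, 15, 4, 0).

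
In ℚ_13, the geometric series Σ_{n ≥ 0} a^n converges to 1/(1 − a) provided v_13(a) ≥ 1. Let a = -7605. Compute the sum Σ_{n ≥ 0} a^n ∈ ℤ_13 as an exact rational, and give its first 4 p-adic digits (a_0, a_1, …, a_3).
Σ a^n = 1/(1 − a) = 1/7606;  first 4 digits = (1, 0, 7, 9)

v_13(a) = 2 ≥ 1, so the series converges in ℤ_13 to 1/(1 − a) = 1/(1 − (-7605)) = 1/7606. Expand this rational in ℤ_13: compute digits iteratively via d_i = x_i mod 13, x_{i+1} = (x_i − d_i)/13. The first 4 digits are (1, 0, 7, 9).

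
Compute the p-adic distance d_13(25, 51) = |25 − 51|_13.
d_13(25, 51) = 1/13

Step 1 — x − y = 25 − 51 = -26. Step 2 — v_13(-26) = 1 (factor: -26 = −(13^1 · 2); the sign does not affect v_p). Step 3 — |x − y|_13 = 13^{-1} = 1/13.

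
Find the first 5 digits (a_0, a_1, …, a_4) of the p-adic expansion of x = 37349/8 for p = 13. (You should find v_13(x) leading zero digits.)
(a_0, …, a_4) = (0, 0, 0, 7, 11)

v_13(37349/8) = 3, so a_0 = ... = a_2 = 0. Factor out: x = 13^3 · u with u = 17/8 a unit in ℤ_13. Expand u iteratively via a_{v+i} = u_i mod 13, u_{i+1} = (u_i − a_{v+i})/13:
  u_0 = 17/8;  a_3 = 7;  u_1 = (u_0 − 7)/13 = -3/8
  u_1 = -3/8;  a_4 = 11;  u_2 = (u_1 − 11)/13 = -7/8
Digits: (0, 0, 0, 7, 11).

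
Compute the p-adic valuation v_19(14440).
v_19(14440) = 2

v_19(n) is the largest exponent k such that 19^k divides n. Factor out: 14440 = 19^2 · 40. (Sign doesn't affect v_p.) So v_19(14440) = 2.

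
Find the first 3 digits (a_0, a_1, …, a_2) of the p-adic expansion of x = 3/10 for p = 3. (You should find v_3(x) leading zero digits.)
(a_0, …, a_2) = (0, 1, 0)

v_3(3/10) = 1, so a_0 = ... = a_0 = 0. Factor out: x = 3^1 · u with u = 1/10 a unit in ℤ_3. Expand u iteratively via a_{v+i} = u_i mod 3, u_{i+1} = (u_i − a_{v+i})/3:
  u_0 = 1/10;  a_1 = 1;  u_1 = (u_0 − 1)/3 = -3/10
  u_1 = -3/10;  a_2 = 0;  u_2 = (u_1 − 0)/3 = -1/10
Digits: (0, 1, 0).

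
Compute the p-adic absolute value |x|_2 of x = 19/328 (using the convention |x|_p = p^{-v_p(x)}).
|19/328|_2 = 8

Step 1 — compute v_2(x) by factoring powers of 2 out of the numerator and denominator: v_2(19/328) = -3. Step 2 — apply |x|_p = p^{-v_p(x)} = 2^{3} = 8.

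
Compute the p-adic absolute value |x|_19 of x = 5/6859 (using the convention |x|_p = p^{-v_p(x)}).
|5/6859|_19 = 6859

Step 1 — compute v_19(x) by factoring powers of 19 out of the numerator and denominator: v_19(5/6859) = -3. Step 2 — apply |x|_p = p^{-v_p(x)} = 19^{3} = 6859.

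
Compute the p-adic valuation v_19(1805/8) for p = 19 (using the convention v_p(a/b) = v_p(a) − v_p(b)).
v_19(1805/8) = 2

Factor powers of 19 from the numerator and denominator of the reduced fraction: 1805 = 19^2 · 5 and 8 = 19^0 · 8. Apply v_p(a/b) = v_p(a) − v_p(b): v_19(1805/8) = 2 − 0 = 2.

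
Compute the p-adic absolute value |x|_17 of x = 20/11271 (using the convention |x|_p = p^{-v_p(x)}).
|20/11271|_17 = 289

Step 1 — compute v_17(x) by factoring powers of 17 out of the numerator and denominator: v_17(20/11271) = -2. Step 2 — apply |x|_p = p^{-v_p(x)} = 17^{2} = 289.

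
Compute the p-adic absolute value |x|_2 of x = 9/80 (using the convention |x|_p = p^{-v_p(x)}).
|9/80|_2 = 16

Step 1 — compute v_2(x) by factoring powers of 2 out of the numerator and denominator: v_2(9/80) = -4. Step 2 — apply |x|_p = p^{-v_p(x)} = 2^{4} = 16.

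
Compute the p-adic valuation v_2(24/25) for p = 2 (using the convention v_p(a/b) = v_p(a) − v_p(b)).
v_2(24/25) = 3

Factor powers of 2 from the numerator and denominator of the reduced fraction: 24 = 2^3 · 3 and 25 = 2^0 · 25. Apply v_p(a/b) = v_p(a) − v_p(b): v_2(24/25) = 3 − 0 = 3.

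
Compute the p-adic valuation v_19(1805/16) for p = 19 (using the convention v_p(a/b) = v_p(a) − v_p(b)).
v_19(1805/16) = 2

Factor powers of 19 from the numerator and denominator of the reduced fraction: 1805 = 19^2 · 5 and 16 = 19^0 · 16. Apply v_p(a/b) = v_p(a) − v_p(b): v_19(1805/16) = 2 − 0 = 2.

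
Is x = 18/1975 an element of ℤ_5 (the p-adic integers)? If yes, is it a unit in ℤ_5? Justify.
x ∉ ℤ_5 (v_5(x) = -2 < 0)

ℤ_5 = {x ∈ ℚ_5 : v_5(x) ≥ 0} and ℤ_5^× = {x ∈ ℤ_5 : v_5(x) = 0}. Here v_5(18/1975) = v_5(num) − v_5(den) = -2; compare against these criteria.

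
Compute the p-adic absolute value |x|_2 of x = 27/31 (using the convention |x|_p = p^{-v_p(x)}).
|27/31|_2 = 1

Step 1 — compute v_2(x) by factoring powers of 2 out of the numerator and denominator: v_2(27/31) = 0. Step 2 — apply |x|_p = p^{-v_p(x)} = 2^{0} = 1.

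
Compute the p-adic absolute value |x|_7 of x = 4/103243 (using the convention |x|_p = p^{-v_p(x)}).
|4/103243|_7 = 2401

Step 1 — compute v_7(x) by factoring powers of 7 out of the numerator and denominator: v_7(4/103243) = -4. Step 2 — apply |x|_p = p^{-v_p(x)} = 7^{4} = 2401.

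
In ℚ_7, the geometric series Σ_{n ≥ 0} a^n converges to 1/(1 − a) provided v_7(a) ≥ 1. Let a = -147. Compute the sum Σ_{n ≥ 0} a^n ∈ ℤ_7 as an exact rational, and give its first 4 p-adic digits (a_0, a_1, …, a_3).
Σ a^n = 1/(1 − a) = 1/148;  first 4 digits = (1, 0, 4, 6)

v_7(a) = 2 ≥ 1, so the series converges in ℤ_7 to 1/(1 − a) = 1/(1 − (-147)) = 1/148. Expand this rational in ℤ_7: compute digits iteratively via d_i = x_i mod 7, x_{i+1} = (x_i − d_i)/7. The first 4 digits are (1, 0, 4, 6).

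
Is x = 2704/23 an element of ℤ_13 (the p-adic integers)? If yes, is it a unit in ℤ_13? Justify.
x ∈ ℤ_13 but not a unit; v_13(x) = 2 > 0

ℤ_13 = {x ∈ ℚ_13 : v_13(x) ≥ 0} and ℤ_13^× = {x ∈ ℤ_13 : v_13(x) = 0}. Here v_13(2704/23) = v_13(num) − v_13(den) = 2; compare against these criteria.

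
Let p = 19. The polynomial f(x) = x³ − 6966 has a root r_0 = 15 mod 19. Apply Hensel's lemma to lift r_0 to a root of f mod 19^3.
r_2 = 3948 (mod 6859)

Hensel: r_{i+1} = r_i − f(r_i)/f′(r_i) mod 19^{i+2}, where f′(x) = 3x². Iterate:
  r_0 = 15 (mod 19)
  r_1 = 338 (mod 361)
  r_2 = 3948 (mod 6859)
Final: r = 3948 with f(r) ≡ 0 mod 19^3.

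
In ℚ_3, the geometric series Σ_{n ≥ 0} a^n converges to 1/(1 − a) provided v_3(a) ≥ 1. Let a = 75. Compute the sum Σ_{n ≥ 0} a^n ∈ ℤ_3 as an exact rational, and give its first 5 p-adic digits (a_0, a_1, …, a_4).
Σ a^n = 1/(1 − a) = -1/74;  first 5 digits = (1, 1, 0, 2, 2)

v_3(a) = 1 ≥ 1, so the series converges in ℤ_3 to 1/(1 − a) = 1/(1 − 75) = -1/74. Expand this rational in ℤ_3: compute digits iteratively via d_i = x_i mod 3, x_{i+1} = (x_i − d_i)/3. The first 5 digits are (1, 1, 0, 2, 2).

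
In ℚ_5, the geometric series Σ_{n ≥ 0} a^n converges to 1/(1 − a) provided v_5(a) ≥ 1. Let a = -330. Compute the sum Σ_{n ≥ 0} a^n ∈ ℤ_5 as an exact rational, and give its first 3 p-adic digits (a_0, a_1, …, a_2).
Σ a^n = 1/(1 − a) = 1/331;  first 3 digits = (1, 4, 2)

v_5(a) = 1 ≥ 1, so the series converges in ℤ_5 to 1/(1 − a) = 1/(1 − (-330)) = 1/331. Expand this rational in ℤ_5: compute digits iteratively via d_i = x_i mod 5, x_{i+1} = (x_i − d_i)/5. The first 3 digits are (1, 4, 2).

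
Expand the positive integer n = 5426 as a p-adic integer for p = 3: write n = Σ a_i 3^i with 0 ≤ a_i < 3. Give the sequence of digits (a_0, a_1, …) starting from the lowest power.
(a_0, a_1, …) = (2, 2, 2, 2, 0, 1, 1, 2)

Repeated division by 3 gives the digits low-to-high: 5426 = 2 + 2·3^1 + 2·3^2 + 2·3^3 + 1·3^5 + 1·3^6 + 2·3^7. Digit sequence: (2, 2, 2, 2, 0, 1, 1, 2).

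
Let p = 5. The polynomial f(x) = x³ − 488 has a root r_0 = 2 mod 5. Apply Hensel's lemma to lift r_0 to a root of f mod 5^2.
r_1 = 17 (mod 25)

Hensel: r_{i+1} = r_i − f(r_i)/f′(r_i) mod 5^{i+2}, where f′(x) = 3x². Iterate:
  r_0 = 2 (mod 5)
  r_1 = 17 (mod 25)
Final: r = 17 with f(r) ≡ 0 mod 5^2.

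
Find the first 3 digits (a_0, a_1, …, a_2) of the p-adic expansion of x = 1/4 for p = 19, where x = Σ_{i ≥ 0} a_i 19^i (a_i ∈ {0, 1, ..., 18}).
(a_0, …, a_2) = (5, 14, 4)

v_19(1/4) = 0 (numerator and denominator both coprime to 19), so x ∈ ℤ_19^×. Compute digits iteratively via a_i = x_i mod 19, x_{i+1} = (x_i − a_i)/19, with x_0 = x:
  x_0 = 1/4;  a_0 = 5;  x_1 = (x_0 − 5)/19 = -1/4
  x_1 = -1/4;  a_1 = 14;  x_2 = (x_1 − 14)/19 = -3/4
  x_2 = -3/4;  a_2 = 4;  x_3 = (x_2 − 4)/19 = -1/4
Digits: (5, 14, 4).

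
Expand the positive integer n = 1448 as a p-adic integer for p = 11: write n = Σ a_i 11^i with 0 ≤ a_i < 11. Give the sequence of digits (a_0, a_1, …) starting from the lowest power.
(a_0, a_1, …) = (7, 10, 0, 1)

Repeated division by 11 gives the digits low-to-high: 1448 = 7 + 10·11^1 + 1·11^3. Digit sequence: (7, 10, 0, 1).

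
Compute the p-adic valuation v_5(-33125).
v_5(-33125) = 4

v_5(n) is the largest exponent k such that 5^k divides n. Factor out: -33125 = -5^4 · 53. (Sign doesn't affect v_p.) So v_5(-33125) = 4.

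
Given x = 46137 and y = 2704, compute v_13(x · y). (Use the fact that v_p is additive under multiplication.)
v_13(124754448) = 5

v_p(x) = 3 (factor: 46137 = 13^3 · 21); v_p(y) = 2 (factor: 2704 = 13^2 · 16). Additivity: v_p(xy) = v_p(x) + v_p(y) = 3 + 2 = 5. (Direct check: xy = 124754448 = 13^5 · (336).)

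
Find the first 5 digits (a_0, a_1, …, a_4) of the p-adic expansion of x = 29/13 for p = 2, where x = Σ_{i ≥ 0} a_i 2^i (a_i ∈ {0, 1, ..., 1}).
(a_0, …, a_4) = (1, 0, 0, 0, 1)

v_2(29/13) = 0 (numerator and denominator both coprime to 2), so x ∈ ℤ_2^×. Compute digits iteratively via a_i = x_i mod 2, x_{i+1} = (x_i − a_i)/2, with x_0 = x:
  x_0 = 29/13;  a_0 = 1;  x_1 = (x_0 − 1)/2 = 8/13
  x_1 = 8/13;  a_1 = 0;  x_2 = (x_1 − 0)/2 = 4/13
  x_2 = 4/13;  a_2 = 0;  x_3 = (x_2 − 0)/2 = 2/13
  x_3 = 2/13;  a_3 = 0;  x_4 = (x_3 − 0)/2 = 1/13
  x_4 = 1/13;  a_4 = 1;  x_5 = (x_4 − 1)/2 = -6/13
Digits: (1, 0, 0, 0, 1).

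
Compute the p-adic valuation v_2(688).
v_2(688) = 4

v_2(n) is the largest exponent k such that 2^k divides n. Factor out: 688 = 2^4 · 43. (Sign doesn't affect v_p.) So v_2(688) = 4.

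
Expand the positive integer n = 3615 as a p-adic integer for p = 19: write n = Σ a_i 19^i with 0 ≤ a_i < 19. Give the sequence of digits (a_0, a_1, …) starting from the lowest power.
(a_0, a_1, …) = (5, 0, 10)

Repeated division by 19 gives the digits low-to-high: 3615 = 5 + 10·19^2. Digit sequence: (5, 0, 10).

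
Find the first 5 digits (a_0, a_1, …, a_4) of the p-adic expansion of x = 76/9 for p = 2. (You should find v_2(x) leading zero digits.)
(a_0, …, a_4) = (0, 0, 1, 1, 0)

v_2(76/9) = 2, so a_0 = ... = a_1 = 0. Factor out: x = 2^2 · u with u = 19/9 a unit in ℤ_2. Expand u iteratively via a_{v+i} = u_i mod 2, u_{i+1} = (u_i − a_{v+i})/2:
  u_0 = 19/9;  a_2 = 1;  u_1 = (u_0 − 1)/2 = 5/9
  u_1 = 5/9;  a_3 = 1;  u_2 = (u_1 − 1)/2 = -2/9
  u_2 = -2/9;  a_4 = 0;  u_3 = (u_2 − 0)/2 = -1/9
Digits: (0, 0, 1, 1, 0).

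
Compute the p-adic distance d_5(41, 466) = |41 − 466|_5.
d_5(41, 466) = 1/25

Step 1 — x − y = 41 − 466 = -425. Step 2 — v_5(-425) = 2 (factor: -425 = −(5^2 · 17); the sign does not affect v_p). Step 3 — |x − y|_5 = 5^{-2} = 1/25.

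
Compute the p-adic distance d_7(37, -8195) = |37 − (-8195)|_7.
d_7(37, -8195) = 1/343

Step 1 — x − y = 37 − (-8195) = 8232. Step 2 — v_7(8232) = 3 (factor: 8232 = (7^3 · 24); the sign does not affect v_p). Step 3 — |x − y|_7 = 7^{-3} = 1/343.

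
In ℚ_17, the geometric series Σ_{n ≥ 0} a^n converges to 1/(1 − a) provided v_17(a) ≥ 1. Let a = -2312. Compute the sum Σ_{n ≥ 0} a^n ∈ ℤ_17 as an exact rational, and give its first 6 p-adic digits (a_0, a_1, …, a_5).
Σ a^n = 1/(1 − a) = 1/2313;  first 6 digits = (1, 0, 9, 16, 12, 3)

v_17(a) = 2 ≥ 1, so the series converges in ℤ_17 to 1/(1 − a) = 1/(1 − (-2312)) = 1/2313. Expand this rational in ℤ_17: compute digits iteratively via d_i = x_i mod 17, x_{i+1} = (x_i − d_i)/17. The first 6 digits are (1, 0, 9, 16, 12, 3).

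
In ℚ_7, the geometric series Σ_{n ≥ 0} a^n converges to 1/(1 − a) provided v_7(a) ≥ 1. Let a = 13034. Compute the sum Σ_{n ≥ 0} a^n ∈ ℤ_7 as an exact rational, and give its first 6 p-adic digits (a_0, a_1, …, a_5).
Σ a^n = 1/(1 − a) = -1/13033;  first 6 digits = (1, 0, 0, 3, 5, 0)

v_7(a) = 3 ≥ 1, so the series converges in ℤ_7 to 1/(1 − a) = 1/(1 − 13034) = -1/13033. Expand this rational in ℤ_7: compute digits iteratively via d_i = x_i mod 7, x_{i+1} = (x_i − d_i)/7. The first 6 digits are (1, 0, 0, 3, 5, 0).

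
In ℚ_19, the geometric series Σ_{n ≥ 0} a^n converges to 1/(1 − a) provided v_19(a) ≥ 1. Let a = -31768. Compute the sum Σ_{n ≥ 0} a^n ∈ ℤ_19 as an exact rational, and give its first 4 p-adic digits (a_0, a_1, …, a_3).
Σ a^n = 1/(1 − a) = 1/31769;  first 4 digits = (1, 0, 7, 14)

v_19(a) = 2 ≥ 1, so the series converges in ℤ_19 to 1/(1 − a) = 1/(1 − (-31768)) = 1/31769. Expand this rational in ℤ_19: compute digits iteratively via d_i = x_i mod 19, x_{i+1} = (x_i − d_i)/19. The first 4 digits are (1, 0, 7, 14).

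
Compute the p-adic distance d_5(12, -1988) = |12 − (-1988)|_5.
d_5(12, -1988) = 1/125

Step 1 — x − y = 12 − (-1988) = 2000. Step 2 — v_5(2000) = 3 (factor: 2000 = (5^3 · 16); the sign does not affect v_p). Step 3 — |x − y|_5 = 5^{-3} = 1/125.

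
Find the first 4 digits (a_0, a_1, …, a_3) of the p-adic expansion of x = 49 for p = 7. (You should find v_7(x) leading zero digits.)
(a_0, …, a_3) = (0, 0, 1, 0)

v_7(49) = 2, so a_0 = ... = a_1 = 0. Factor out: x = 7^2 · u with u = 1 a unit in ℤ_7. Expand u iteratively via a_{v+i} = u_i mod 7, u_{i+1} = (u_i − a_{v+i})/7:
  u_0 = 1;  a_2 = 1;  u_1 = (u_0 − 1)/7 = 0
  u_1 = 0;  a_3 = 0;  u_2 = (u_1 − 0)/7 = 0
Digits: (0, 0, 1, 0).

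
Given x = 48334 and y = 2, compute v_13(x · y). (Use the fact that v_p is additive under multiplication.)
v_13(96668) = 3

v_p(x) = 3 (factor: 48334 = 13^3 · 22); v_p(y) = 0 (factor: 2 = 13^0 · 2). Additivity: v_p(xy) = v_p(x) + v_p(y) = 3 + 0 = 3. (Direct check: xy = 96668 = 13^3 · (44).)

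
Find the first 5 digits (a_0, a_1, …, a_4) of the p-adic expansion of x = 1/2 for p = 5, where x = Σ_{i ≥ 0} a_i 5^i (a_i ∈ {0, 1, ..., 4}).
(a_0, …, a_4) = (3, 2, 2, 2, 2)

v_5(1/2) = 0 (numerator and denominator both coprime to 5), so x ∈ ℤ_5^×. Compute digits iteratively via a_i = x_i mod 5, x_{i+1} = (x_i − a_i)/5, with x_0 = x:
  x_0 = 1/2;  a_0 = 3;  x_1 = (x_0 − 3)/5 = -1/2
  x_1 = -1/2;  a_1 = 2;  x_2 = (x_1 − 2)/5 = -1/2
  x_2 = -1/2;  a_2 = 2;  x_3 = (x_2 − 2)/5 = -1/2
  x_3 = -1/2;  a_3 = 2;  x_4 = (x_3 − 2)/5 = -1/2
  x_4 = -1/2;  a_4 = 2;  x_5 = (x_4 − 2)/5 = -1/2
Digits: (3, 2, 2, 2, 2).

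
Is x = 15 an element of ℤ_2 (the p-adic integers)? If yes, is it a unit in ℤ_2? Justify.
x ∈ ℤ_2^× (unit); v_2(x) = 0

ℤ_2 = {x ∈ ℚ_2 : v_2(x) ≥ 0} and ℤ_2^× = {x ∈ ℤ_2 : v_2(x) = 0}. Here v_2(15) = v_2(num) − v_2(den) = 0; compare against these criteria.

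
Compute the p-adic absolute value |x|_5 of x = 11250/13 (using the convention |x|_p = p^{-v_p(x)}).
|11250/13|_5 = 1/625

Step 1 — compute v_5(x) by factoring powers of 5 out of the numerator and denominator: v_5(11250/13) = 4. Step 2 — apply |x|_p = p^{-v_p(x)} = 5^{-4} = 1/625.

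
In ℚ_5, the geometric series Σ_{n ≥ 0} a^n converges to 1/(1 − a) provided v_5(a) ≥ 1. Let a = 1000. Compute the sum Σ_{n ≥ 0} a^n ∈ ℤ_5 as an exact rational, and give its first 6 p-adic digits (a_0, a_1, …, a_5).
Σ a^n = 1/(1 − a) = -1/999;  first 6 digits = (1, 0, 0, 3, 1, 0)

v_5(a) = 3 ≥ 1, so the series converges in ℤ_5 to 1/(1 − a) = 1/(1 − 1000) = -1/999. Expand this rational in ℤ_5: compute digits iteratively via d_i = x_i mod 5, x_{i+1} = (x_i − d_i)/5. The first 6 digits are (1, 0, 0, 3, 1, 0).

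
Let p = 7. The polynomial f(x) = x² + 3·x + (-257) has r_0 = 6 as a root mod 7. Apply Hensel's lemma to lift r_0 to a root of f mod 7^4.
r_3 = 1091 (mod 2401)

Hensel: r_{i+1} = r_i − f(r_i)·(f′(r_i))^{-1} mod 7^{i+2}, f′(x) = 2x + 3. Iterate:
  r_0 = 6 (mod 7)
  r_1 = 13 (mod 49)
  r_2 = 62 (mod 343)
  r_3 = 1091 (mod 2401)
Final: r = 1091 satisfies f(r) ≡ 0 mod 7^4.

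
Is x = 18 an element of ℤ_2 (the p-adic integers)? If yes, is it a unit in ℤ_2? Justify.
x ∈ ℤ_2 but not a unit; v_2(x) = 1 > 0

ℤ_2 = {x ∈ ℚ_2 : v_2(x) ≥ 0} and ℤ_2^× = {x ∈ ℤ_2 : v_2(x) = 0}. Here v_2(18) = v_2(num) − v_2(den) = 1; compare against these criteria.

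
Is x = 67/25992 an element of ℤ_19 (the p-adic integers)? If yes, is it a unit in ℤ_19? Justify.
x ∉ ℤ_19 (v_19(x) = -2 < 0)

ℤ_19 = {x ∈ ℚ_19 : v_19(x) ≥ 0} and ℤ_19^× = {x ∈ ℤ_19 : v_19(x) = 0}. Here v_19(67/25992) = v_19(num) − v_19(den) = -2; compare against these criteria.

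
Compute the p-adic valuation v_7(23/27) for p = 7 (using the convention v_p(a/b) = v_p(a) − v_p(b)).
v_7(23/27) = 0

Factor powers of 7 from the numerator and denominator of the reduced fraction: 23 = 7^0 · 23 and 27 = 7^0 · 27. Apply v_p(a/b) = v_p(a) − v_p(b): v_7(23/27) = 0 − 0 = 0.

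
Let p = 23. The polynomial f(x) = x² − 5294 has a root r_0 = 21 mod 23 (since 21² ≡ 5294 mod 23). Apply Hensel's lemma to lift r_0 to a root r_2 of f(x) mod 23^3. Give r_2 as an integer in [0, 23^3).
r_2 = 4759 (mod 12167)

Hensel's recurrence: r_{i+1} = r_i − f(r_i)·(f′(r_i))^{-1} mod 23^{i+2}, with f′(x) = 2x. Iterate:
  r_0 = 21 (mod 23)
  r_1 = 527 (mod 529)
  r_2 = 4759 (mod 12167)
Final: r_2 = 4759, and one checks f(r_2) ≡ 0 mod 23^3.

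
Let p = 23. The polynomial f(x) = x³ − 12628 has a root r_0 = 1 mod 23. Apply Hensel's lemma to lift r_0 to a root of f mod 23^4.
r_3 = 271355 (mod 279841)

Hensel: r_{i+1} = r_i − f(r_i)/f′(r_i) mod 23^{i+2}, where f′(x) = 3x². Iterate:
  r_0 = 1 (mod 23)
  r_1 = 507 (mod 529)
  r_2 = 3681 (mod 12167)
  r_3 = 271355 (mod 279841)
Final: r = 271355 with f(r) ≡ 0 mod 23^4.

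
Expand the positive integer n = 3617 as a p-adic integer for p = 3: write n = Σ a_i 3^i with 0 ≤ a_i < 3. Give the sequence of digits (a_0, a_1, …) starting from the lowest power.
(a_0, a_1, …) = (2, 2, 2, 1, 2, 2, 1, 1)

Repeated division by 3 gives the digits low-to-high: 3617 = 2 + 2·3^1 + 2·3^2 + 1·3^3 + 2·3^4 + 2·3^5 + 1·3^6 + 1·3^7. Digit sequence: (2, 2, 2, 1, 2, 2, 1, 1).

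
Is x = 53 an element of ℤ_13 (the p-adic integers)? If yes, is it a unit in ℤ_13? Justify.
x ∈ ℤ_13^× (unit); v_13(x) = 0

ℤ_13 = {x ∈ ℚ_13 : v_13(x) ≥ 0} and ℤ_13^× = {x ∈ ℤ_13 : v_13(x) = 0}. Here v_13(53) = v_13(num) − v_13(den) = 0; compare against these criteria.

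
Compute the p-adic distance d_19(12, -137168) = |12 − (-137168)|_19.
d_19(12, -137168) = 1/6859

Step 1 — x − y = 12 − (-137168) = 137180. Step 2 — v_19(137180) = 3 (factor: 137180 = (19^3 · 20); the sign does not affect v_p). Step 3 — |x − y|_19 = 19^{-3} = 1/6859.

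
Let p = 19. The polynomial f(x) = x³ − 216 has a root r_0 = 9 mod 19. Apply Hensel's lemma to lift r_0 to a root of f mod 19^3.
r_2 = 3657 (mod 6859)

Hensel: r_{i+1} = r_i − f(r_i)/f′(r_i) mod 19^{i+2}, where f′(x) = 3x². Iterate:
  r_0 = 9 (mod 19)
  r_1 = 47 (mod 361)
  r_2 = 3657 (mod 6859)
Final: r = 3657 with f(r) ≡ 0 mod 19^3.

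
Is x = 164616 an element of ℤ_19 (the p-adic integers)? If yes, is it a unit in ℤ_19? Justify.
x ∈ ℤ_19 but not a unit; v_19(x) = 3 > 0

ℤ_19 = {x ∈ ℚ_19 : v_19(x) ≥ 0} and ℤ_19^× = {x ∈ ℤ_19 : v_19(x) = 0}. Here v_19(164616) = v_19(num) − v_19(den) = 3; compare against these criteria.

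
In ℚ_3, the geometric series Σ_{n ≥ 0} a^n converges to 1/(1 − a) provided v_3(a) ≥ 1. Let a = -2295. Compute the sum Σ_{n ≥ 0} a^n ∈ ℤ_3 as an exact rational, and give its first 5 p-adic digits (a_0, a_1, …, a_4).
Σ a^n = 1/(1 − a) = 1/2296;  first 5 digits = (1, 0, 0, 2, 1)

v_3(a) = 3 ≥ 1, so the series converges in ℤ_3 to 1/(1 − a) = 1/(1 − (-2295)) = 1/2296. Expand this rational in ℤ_3: compute digits iteratively via d_i = x_i mod 3, x_{i+1} = (x_i − d_i)/3. The first 5 digits are (1, 0, 0, 2, 1).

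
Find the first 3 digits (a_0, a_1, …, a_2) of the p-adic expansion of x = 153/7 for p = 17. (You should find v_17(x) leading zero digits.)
(a_0, …, a_2) = (0, 11, 14)

v_17(153/7) = 1, so a_0 = ... = a_0 = 0. Factor out: x = 17^1 · u with u = 9/7 a unit in ℤ_17. Expand u iteratively via a_{v+i} = u_i mod 17, u_{i+1} = (u_i − a_{v+i})/17:
  u_0 = 9/7;  a_1 = 11;  u_1 = (u_0 − 11)/17 = -4/7
  u_1 = -4/7;  a_2 = 14;  u_2 = (u_1 − 14)/17 = -6/7
Digits: (0, 11, 14).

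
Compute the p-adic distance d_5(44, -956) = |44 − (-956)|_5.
d_5(44, -956) = 1/125

Step 1 — x − y = 44 − (-956) = 1000. Step 2 — v_5(1000) = 3 (factor: 1000 = (5^3 · 8); the sign does not affect v_p). Step 3 — |x − y|_5 = 5^{-3} = 1/125.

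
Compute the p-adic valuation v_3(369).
v_3(369) = 2

v_3(n) is the largest exponent k such that 3^k divides n. Factor out: 369 = 3^2 · 41. (Sign doesn't affect v_p.) So v_3(369) = 2.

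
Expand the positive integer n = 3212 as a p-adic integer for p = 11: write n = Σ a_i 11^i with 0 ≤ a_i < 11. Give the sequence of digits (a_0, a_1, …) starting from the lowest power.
(a_0, a_1, …) = (0, 6, 4, 2)

Repeated division by 11 gives the digits low-to-high: 3212 = 6·11^1 + 4·11^2 + 2·11^3. Digit sequence: (0, 6, 4, 2).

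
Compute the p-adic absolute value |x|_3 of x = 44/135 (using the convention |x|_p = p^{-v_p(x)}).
|44/135|_3 = 27

Step 1 — compute v_3(x) by factoring powers of 3 out of the numerator and denominator: v_3(44/135) = -3. Step 2 — apply |x|_p = p^{-v_p(x)} = 3^{3} = 27.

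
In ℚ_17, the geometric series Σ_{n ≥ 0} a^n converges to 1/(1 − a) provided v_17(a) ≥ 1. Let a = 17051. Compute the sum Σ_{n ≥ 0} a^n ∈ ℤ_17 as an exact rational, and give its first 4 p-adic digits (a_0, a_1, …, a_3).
Σ a^n = 1/(1 − a) = -1/17050;  first 4 digits = (1, 0, 8, 3)

v_17(a) = 2 ≥ 1, so the series converges in ℤ_17 to 1/(1 − a) = 1/(1 − 17051) = -1/17050. Expand this rational in ℤ_17: compute digits iteratively via d_i = x_i mod 17, x_{i+1} = (x_i − d_i)/17. The first 4 digits are (1, 0, 8, 3).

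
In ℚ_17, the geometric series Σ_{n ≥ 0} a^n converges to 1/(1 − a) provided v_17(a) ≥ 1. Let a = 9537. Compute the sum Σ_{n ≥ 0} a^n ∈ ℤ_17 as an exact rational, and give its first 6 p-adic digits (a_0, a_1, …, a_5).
Σ a^n = 1/(1 − a) = -1/9536;  first 6 digits = (1, 0, 16, 1, 1, 13)

v_17(a) = 2 ≥ 1, so the series converges in ℤ_17 to 1/(1 − a) = 1/(1 − 9537) = -1/9536. Expand this rational in ℤ_17: compute digits iteratively via d_i = x_i mod 17, x_{i+1} = (x_i − d_i)/17. The first 6 digits are (1, 0, 16, 1, 1, 13).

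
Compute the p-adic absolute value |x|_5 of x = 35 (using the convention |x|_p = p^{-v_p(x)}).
|35|_5 = 1/5

Step 1 — compute v_5(x) by factoring powers of 5 out of the numerator and denominator: v_5(35) = 1. Step 2 — apply |x|_p = p^{-v_p(x)} = 5^{-1} = 1/5.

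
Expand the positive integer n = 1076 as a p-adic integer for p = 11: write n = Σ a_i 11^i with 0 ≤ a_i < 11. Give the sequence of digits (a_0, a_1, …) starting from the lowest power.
(a_0, a_1, …) = (9, 9, 8)

Repeated division by 11 gives the digits low-to-high: 1076 = 9 + 9·11^1 + 8·11^2. Digit sequence: (9, 9, 8).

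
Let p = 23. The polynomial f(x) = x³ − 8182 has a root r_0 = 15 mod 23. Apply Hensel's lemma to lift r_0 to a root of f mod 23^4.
r_3 = 59930 (mod 279841)

Hensel: r_{i+1} = r_i − f(r_i)/f′(r_i) mod 23^{i+2}, where f′(x) = 3x². Iterate:
  r_0 = 15 (mod 23)
  r_1 = 153 (mod 529)
  r_2 = 11262 (mod 12167)
  r_3 = 59930 (mod 279841)
Final: r = 59930 with f(r) ≡ 0 mod 23^4.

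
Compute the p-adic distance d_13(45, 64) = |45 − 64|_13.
d_13(45, 64) = 1

Step 1 — x − y = 45 − 64 = -19. Step 2 — v_13(-19) = 0 (factor: -19 = −(13^0 · 19); the sign does not affect v_p). Step 3 — |x − y|_13 = 13^{0} = 1.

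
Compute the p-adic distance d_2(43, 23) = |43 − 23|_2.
d_2(43, 23) = 1/4

Step 1 — x − y = 43 − 23 = 20. Step 2 — v_2(20) = 2 (factor: 20 = (2^2 · 5); the sign does not affect v_p). Step 3 — |x − y|_2 = 2^{-2} = 1/4.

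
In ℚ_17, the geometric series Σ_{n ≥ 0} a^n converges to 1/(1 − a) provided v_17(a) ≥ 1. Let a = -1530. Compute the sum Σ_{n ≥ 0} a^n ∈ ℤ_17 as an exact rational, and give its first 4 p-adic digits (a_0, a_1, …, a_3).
Σ a^n = 1/(1 − a) = 1/1531;  first 4 digits = (1, 12, 2, 11)

v_17(a) = 1 ≥ 1, so the series converges in ℤ_17 to 1/(1 − a) = 1/(1 − (-1530)) = 1/1531. Expand this rational in ℤ_17: compute digits iteratively via d_i = x_i mod 17, x_{i+1} = (x_i − d_i)/17. The first 4 digits are (1, 12, 2, 11).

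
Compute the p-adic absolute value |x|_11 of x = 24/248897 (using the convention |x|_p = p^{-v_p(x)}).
|24/248897|_11 = 14641

Step 1 — compute v_11(x) by factoring powers of 11 out of the numerator and denominator: v_11(24/248897) = -4. Step 2 — apply |x|_p = p^{-v_p(x)} = 11^{4} = 14641.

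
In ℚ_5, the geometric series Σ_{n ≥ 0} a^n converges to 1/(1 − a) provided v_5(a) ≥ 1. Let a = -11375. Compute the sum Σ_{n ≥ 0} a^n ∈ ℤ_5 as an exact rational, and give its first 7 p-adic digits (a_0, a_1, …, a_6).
Σ a^n = 1/(1 − a) = 1/11376;  first 7 digits = (1, 0, 0, 4, 1, 1, 0)

v_5(a) = 3 ≥ 1, so the series converges in ℤ_5 to 1/(1 − a) = 1/(1 − (-11375)) = 1/11376. Expand this rational in ℤ_5: compute digits iteratively via d_i = x_i mod 5, x_{i+1} = (x_i − d_i)/5. The first 7 digits are (1, 0, 0, 4, 1, 1, 0).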